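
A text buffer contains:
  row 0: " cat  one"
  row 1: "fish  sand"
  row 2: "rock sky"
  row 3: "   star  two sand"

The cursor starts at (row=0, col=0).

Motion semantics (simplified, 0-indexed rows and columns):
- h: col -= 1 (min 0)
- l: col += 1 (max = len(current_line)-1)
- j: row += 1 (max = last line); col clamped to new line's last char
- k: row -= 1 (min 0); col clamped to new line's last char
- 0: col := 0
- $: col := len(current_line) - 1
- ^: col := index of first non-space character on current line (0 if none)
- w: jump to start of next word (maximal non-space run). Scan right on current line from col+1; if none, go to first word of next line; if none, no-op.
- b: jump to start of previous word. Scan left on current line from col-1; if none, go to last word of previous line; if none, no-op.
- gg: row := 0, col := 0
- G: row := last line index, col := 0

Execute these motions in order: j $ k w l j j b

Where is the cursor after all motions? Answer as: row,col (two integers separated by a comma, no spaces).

Answer: 2,5

Derivation:
After 1 (j): row=1 col=0 char='f'
After 2 ($): row=1 col=9 char='d'
After 3 (k): row=0 col=8 char='e'
After 4 (w): row=1 col=0 char='f'
After 5 (l): row=1 col=1 char='i'
After 6 (j): row=2 col=1 char='o'
After 7 (j): row=3 col=1 char='_'
After 8 (b): row=2 col=5 char='s'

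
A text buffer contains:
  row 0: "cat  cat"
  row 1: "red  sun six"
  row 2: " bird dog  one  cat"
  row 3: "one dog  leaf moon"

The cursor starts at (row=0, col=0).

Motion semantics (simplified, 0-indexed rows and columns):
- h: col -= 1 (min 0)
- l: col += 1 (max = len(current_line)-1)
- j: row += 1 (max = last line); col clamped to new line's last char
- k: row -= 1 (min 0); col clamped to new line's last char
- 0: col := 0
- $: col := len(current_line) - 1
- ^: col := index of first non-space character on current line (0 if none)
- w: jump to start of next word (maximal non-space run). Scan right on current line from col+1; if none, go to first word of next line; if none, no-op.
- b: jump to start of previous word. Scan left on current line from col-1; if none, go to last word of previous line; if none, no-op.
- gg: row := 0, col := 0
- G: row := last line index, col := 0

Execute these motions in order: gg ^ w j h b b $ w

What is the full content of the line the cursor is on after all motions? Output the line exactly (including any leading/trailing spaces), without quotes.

After 1 (gg): row=0 col=0 char='c'
After 2 (^): row=0 col=0 char='c'
After 3 (w): row=0 col=5 char='c'
After 4 (j): row=1 col=5 char='s'
After 5 (h): row=1 col=4 char='_'
After 6 (b): row=1 col=0 char='r'
After 7 (b): row=0 col=5 char='c'
After 8 ($): row=0 col=7 char='t'
After 9 (w): row=1 col=0 char='r'

Answer: red  sun six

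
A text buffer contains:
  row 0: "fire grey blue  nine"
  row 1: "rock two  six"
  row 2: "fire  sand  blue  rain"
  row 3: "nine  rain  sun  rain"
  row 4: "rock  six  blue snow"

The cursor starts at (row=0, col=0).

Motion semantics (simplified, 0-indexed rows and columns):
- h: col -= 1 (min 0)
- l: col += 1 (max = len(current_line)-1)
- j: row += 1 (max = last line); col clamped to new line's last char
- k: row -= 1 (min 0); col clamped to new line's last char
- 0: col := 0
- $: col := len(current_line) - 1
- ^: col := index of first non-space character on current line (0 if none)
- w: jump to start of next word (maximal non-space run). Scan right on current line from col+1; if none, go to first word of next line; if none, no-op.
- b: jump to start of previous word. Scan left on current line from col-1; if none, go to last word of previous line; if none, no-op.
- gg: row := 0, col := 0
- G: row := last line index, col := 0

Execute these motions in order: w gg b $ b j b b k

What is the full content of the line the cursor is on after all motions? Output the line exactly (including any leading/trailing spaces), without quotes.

Answer: fire grey blue  nine

Derivation:
After 1 (w): row=0 col=5 char='g'
After 2 (gg): row=0 col=0 char='f'
After 3 (b): row=0 col=0 char='f'
After 4 ($): row=0 col=19 char='e'
After 5 (b): row=0 col=16 char='n'
After 6 (j): row=1 col=12 char='x'
After 7 (b): row=1 col=10 char='s'
After 8 (b): row=1 col=5 char='t'
After 9 (k): row=0 col=5 char='g'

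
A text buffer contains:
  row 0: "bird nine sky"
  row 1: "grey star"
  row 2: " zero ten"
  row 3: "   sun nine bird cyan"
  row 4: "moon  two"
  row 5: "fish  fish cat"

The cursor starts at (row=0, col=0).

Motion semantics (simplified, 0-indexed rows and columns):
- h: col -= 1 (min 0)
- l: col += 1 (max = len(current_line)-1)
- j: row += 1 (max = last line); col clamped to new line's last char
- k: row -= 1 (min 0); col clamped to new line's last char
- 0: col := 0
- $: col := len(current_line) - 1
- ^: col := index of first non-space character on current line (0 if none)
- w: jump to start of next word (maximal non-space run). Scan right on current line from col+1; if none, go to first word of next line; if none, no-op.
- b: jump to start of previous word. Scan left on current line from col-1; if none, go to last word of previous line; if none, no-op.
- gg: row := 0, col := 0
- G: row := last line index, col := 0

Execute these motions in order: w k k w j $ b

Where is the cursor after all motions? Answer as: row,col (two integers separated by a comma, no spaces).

After 1 (w): row=0 col=5 char='n'
After 2 (k): row=0 col=5 char='n'
After 3 (k): row=0 col=5 char='n'
After 4 (w): row=0 col=10 char='s'
After 5 (j): row=1 col=8 char='r'
After 6 ($): row=1 col=8 char='r'
After 7 (b): row=1 col=5 char='s'

Answer: 1,5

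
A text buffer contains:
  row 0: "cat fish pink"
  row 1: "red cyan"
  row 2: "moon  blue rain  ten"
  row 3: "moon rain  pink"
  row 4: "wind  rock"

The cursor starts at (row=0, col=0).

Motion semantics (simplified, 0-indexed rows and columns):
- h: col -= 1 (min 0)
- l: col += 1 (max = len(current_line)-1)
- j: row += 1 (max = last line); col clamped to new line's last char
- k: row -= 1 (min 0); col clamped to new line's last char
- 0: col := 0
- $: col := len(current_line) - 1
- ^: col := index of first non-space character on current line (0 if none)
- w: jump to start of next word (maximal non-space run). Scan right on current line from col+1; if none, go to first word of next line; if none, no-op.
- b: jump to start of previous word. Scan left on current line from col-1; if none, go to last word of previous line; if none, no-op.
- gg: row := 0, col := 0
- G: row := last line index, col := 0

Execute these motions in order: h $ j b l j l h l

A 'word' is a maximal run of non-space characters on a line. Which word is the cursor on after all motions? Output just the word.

Answer: blue

Derivation:
After 1 (h): row=0 col=0 char='c'
After 2 ($): row=0 col=12 char='k'
After 3 (j): row=1 col=7 char='n'
After 4 (b): row=1 col=4 char='c'
After 5 (l): row=1 col=5 char='y'
After 6 (j): row=2 col=5 char='_'
After 7 (l): row=2 col=6 char='b'
After 8 (h): row=2 col=5 char='_'
After 9 (l): row=2 col=6 char='b'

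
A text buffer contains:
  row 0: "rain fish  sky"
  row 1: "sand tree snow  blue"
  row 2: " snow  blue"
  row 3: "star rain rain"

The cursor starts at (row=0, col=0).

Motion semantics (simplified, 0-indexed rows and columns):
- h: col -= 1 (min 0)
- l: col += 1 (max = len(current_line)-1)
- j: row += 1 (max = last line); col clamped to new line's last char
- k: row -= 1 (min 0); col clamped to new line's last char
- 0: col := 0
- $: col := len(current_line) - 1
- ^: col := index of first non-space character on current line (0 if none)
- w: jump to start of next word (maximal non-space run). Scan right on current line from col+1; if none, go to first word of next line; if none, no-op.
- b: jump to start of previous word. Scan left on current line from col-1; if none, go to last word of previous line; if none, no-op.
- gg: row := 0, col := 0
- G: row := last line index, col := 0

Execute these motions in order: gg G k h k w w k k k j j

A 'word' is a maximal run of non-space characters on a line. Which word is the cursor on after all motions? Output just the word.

After 1 (gg): row=0 col=0 char='r'
After 2 (G): row=3 col=0 char='s'
After 3 (k): row=2 col=0 char='_'
After 4 (h): row=2 col=0 char='_'
After 5 (k): row=1 col=0 char='s'
After 6 (w): row=1 col=5 char='t'
After 7 (w): row=1 col=10 char='s'
After 8 (k): row=0 col=10 char='_'
After 9 (k): row=0 col=10 char='_'
After 10 (k): row=0 col=10 char='_'
After 11 (j): row=1 col=10 char='s'
After 12 (j): row=2 col=10 char='e'

Answer: blue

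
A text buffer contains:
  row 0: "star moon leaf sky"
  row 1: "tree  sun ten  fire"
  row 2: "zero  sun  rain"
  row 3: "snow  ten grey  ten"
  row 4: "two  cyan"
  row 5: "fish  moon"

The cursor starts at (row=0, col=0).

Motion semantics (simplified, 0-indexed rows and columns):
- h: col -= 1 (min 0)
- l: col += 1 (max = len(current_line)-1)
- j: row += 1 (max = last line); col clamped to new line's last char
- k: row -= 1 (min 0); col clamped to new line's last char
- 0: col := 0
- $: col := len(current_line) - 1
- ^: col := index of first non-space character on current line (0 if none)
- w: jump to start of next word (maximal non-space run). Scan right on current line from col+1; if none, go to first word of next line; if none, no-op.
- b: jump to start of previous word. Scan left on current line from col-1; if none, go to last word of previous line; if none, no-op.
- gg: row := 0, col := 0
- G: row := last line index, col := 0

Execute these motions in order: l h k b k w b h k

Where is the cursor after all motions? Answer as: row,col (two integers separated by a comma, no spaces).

Answer: 0,0

Derivation:
After 1 (l): row=0 col=1 char='t'
After 2 (h): row=0 col=0 char='s'
After 3 (k): row=0 col=0 char='s'
After 4 (b): row=0 col=0 char='s'
After 5 (k): row=0 col=0 char='s'
After 6 (w): row=0 col=5 char='m'
After 7 (b): row=0 col=0 char='s'
After 8 (h): row=0 col=0 char='s'
After 9 (k): row=0 col=0 char='s'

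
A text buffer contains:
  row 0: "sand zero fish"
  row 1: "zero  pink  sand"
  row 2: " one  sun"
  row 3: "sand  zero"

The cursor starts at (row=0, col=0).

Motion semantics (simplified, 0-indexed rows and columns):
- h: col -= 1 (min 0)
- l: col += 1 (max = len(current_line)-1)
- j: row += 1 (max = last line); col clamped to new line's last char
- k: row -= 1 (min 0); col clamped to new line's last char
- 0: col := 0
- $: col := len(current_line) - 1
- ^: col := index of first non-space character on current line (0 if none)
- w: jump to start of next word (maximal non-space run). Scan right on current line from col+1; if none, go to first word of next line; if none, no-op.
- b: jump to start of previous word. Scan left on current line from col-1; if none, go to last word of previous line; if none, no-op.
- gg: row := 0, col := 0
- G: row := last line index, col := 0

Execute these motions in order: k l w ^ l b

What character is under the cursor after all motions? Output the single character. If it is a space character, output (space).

After 1 (k): row=0 col=0 char='s'
After 2 (l): row=0 col=1 char='a'
After 3 (w): row=0 col=5 char='z'
After 4 (^): row=0 col=0 char='s'
After 5 (l): row=0 col=1 char='a'
After 6 (b): row=0 col=0 char='s'

Answer: s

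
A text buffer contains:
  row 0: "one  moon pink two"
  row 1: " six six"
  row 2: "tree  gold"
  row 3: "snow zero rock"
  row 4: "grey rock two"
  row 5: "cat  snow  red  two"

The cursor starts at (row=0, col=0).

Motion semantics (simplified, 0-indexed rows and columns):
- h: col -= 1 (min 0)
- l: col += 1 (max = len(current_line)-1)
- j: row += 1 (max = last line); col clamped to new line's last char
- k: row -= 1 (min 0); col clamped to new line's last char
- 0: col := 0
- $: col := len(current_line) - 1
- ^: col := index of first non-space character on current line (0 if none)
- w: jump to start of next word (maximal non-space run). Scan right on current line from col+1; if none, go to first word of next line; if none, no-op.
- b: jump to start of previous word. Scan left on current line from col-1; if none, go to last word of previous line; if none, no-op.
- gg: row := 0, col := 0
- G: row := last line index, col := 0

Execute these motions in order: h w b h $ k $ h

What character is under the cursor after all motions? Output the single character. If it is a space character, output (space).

Answer: w

Derivation:
After 1 (h): row=0 col=0 char='o'
After 2 (w): row=0 col=5 char='m'
After 3 (b): row=0 col=0 char='o'
After 4 (h): row=0 col=0 char='o'
After 5 ($): row=0 col=17 char='o'
After 6 (k): row=0 col=17 char='o'
After 7 ($): row=0 col=17 char='o'
After 8 (h): row=0 col=16 char='w'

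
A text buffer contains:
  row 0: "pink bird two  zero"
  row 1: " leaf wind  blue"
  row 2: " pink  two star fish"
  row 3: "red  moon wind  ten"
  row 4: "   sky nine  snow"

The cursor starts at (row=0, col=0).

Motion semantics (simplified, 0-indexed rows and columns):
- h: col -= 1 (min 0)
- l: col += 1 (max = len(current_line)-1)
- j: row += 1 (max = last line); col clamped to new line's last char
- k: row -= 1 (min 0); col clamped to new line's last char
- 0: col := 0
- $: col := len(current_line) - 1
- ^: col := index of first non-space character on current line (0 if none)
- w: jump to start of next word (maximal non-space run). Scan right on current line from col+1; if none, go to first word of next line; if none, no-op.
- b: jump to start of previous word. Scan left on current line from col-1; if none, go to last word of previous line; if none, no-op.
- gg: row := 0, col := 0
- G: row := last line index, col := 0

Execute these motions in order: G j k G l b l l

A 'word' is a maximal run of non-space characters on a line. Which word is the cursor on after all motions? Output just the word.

Answer: ten

Derivation:
After 1 (G): row=4 col=0 char='_'
After 2 (j): row=4 col=0 char='_'
After 3 (k): row=3 col=0 char='r'
After 4 (G): row=4 col=0 char='_'
After 5 (l): row=4 col=1 char='_'
After 6 (b): row=3 col=16 char='t'
After 7 (l): row=3 col=17 char='e'
After 8 (l): row=3 col=18 char='n'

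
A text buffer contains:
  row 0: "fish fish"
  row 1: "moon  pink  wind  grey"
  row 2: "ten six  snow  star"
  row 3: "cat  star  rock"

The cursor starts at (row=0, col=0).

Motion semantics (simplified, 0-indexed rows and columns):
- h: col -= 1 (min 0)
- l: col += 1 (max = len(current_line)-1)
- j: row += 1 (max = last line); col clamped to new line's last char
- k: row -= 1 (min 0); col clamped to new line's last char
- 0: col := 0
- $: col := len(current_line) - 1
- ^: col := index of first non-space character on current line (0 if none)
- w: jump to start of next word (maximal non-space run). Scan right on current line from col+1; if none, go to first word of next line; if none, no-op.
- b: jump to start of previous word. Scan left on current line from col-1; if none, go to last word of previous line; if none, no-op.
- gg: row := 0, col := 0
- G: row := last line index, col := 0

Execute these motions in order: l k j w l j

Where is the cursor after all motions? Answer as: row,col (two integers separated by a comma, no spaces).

After 1 (l): row=0 col=1 char='i'
After 2 (k): row=0 col=1 char='i'
After 3 (j): row=1 col=1 char='o'
After 4 (w): row=1 col=6 char='p'
After 5 (l): row=1 col=7 char='i'
After 6 (j): row=2 col=7 char='_'

Answer: 2,7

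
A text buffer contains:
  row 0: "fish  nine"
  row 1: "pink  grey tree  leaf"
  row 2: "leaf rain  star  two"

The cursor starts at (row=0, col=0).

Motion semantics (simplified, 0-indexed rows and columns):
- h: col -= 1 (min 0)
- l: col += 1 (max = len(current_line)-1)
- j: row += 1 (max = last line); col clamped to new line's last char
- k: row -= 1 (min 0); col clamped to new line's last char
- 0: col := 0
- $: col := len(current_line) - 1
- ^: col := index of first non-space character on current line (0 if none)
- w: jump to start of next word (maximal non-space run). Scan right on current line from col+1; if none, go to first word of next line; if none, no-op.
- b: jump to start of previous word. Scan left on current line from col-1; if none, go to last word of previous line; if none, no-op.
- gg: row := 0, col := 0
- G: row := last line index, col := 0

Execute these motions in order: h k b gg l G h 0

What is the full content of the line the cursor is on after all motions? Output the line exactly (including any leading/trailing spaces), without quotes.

Answer: leaf rain  star  two

Derivation:
After 1 (h): row=0 col=0 char='f'
After 2 (k): row=0 col=0 char='f'
After 3 (b): row=0 col=0 char='f'
After 4 (gg): row=0 col=0 char='f'
After 5 (l): row=0 col=1 char='i'
After 6 (G): row=2 col=0 char='l'
After 7 (h): row=2 col=0 char='l'
After 8 (0): row=2 col=0 char='l'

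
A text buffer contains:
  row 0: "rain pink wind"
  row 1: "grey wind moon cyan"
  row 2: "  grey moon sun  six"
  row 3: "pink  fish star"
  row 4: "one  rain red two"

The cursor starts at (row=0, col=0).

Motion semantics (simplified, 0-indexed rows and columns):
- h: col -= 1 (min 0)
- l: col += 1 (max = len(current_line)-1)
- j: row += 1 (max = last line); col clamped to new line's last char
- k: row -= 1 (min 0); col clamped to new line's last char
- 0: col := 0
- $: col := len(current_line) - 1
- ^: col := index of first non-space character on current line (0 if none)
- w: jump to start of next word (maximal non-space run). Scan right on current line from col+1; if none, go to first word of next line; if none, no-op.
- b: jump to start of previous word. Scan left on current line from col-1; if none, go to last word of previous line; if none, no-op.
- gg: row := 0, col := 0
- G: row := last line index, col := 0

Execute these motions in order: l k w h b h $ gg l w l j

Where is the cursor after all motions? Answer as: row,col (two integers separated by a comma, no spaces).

Answer: 1,6

Derivation:
After 1 (l): row=0 col=1 char='a'
After 2 (k): row=0 col=1 char='a'
After 3 (w): row=0 col=5 char='p'
After 4 (h): row=0 col=4 char='_'
After 5 (b): row=0 col=0 char='r'
After 6 (h): row=0 col=0 char='r'
After 7 ($): row=0 col=13 char='d'
After 8 (gg): row=0 col=0 char='r'
After 9 (l): row=0 col=1 char='a'
After 10 (w): row=0 col=5 char='p'
After 11 (l): row=0 col=6 char='i'
After 12 (j): row=1 col=6 char='i'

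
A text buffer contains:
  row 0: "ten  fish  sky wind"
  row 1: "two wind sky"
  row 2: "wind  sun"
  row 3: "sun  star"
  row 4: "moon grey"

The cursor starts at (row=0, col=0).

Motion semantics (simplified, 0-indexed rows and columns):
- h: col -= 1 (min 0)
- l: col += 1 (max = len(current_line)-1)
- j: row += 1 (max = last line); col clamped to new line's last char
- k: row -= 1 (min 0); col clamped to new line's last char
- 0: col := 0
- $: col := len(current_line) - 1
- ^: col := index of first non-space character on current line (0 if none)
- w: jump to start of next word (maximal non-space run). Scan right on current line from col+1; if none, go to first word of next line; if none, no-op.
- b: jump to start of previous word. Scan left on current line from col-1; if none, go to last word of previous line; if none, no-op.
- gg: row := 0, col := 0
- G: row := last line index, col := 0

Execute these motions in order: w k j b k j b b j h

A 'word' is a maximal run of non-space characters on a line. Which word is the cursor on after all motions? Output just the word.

Answer: sky

Derivation:
After 1 (w): row=0 col=5 char='f'
After 2 (k): row=0 col=5 char='f'
After 3 (j): row=1 col=5 char='i'
After 4 (b): row=1 col=4 char='w'
After 5 (k): row=0 col=4 char='_'
After 6 (j): row=1 col=4 char='w'
After 7 (b): row=1 col=0 char='t'
After 8 (b): row=0 col=15 char='w'
After 9 (j): row=1 col=11 char='y'
After 10 (h): row=1 col=10 char='k'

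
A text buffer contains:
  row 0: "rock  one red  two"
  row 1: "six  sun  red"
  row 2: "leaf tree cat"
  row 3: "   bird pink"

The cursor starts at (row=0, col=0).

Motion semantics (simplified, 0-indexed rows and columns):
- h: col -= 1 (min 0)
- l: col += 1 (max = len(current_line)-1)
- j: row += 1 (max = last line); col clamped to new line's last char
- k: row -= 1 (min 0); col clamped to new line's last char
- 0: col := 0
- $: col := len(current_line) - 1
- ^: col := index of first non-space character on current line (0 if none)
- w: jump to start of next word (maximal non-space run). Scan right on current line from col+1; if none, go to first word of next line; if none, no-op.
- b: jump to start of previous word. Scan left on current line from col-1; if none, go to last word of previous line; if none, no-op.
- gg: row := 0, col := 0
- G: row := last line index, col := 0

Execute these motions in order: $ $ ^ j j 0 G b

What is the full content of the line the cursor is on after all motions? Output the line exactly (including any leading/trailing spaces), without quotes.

Answer: leaf tree cat

Derivation:
After 1 ($): row=0 col=17 char='o'
After 2 ($): row=0 col=17 char='o'
After 3 (^): row=0 col=0 char='r'
After 4 (j): row=1 col=0 char='s'
After 5 (j): row=2 col=0 char='l'
After 6 (0): row=2 col=0 char='l'
After 7 (G): row=3 col=0 char='_'
After 8 (b): row=2 col=10 char='c'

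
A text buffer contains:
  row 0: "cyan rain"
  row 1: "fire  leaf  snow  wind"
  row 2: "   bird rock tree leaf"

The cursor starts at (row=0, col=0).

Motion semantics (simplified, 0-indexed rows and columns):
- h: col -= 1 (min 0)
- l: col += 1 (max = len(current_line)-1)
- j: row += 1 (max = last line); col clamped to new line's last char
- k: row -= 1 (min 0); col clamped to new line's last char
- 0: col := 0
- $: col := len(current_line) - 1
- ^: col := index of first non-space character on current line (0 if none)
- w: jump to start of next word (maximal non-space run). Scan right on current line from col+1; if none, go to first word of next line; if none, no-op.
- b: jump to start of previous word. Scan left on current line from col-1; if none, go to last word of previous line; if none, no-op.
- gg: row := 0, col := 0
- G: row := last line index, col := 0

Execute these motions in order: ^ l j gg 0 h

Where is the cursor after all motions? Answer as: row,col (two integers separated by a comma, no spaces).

After 1 (^): row=0 col=0 char='c'
After 2 (l): row=0 col=1 char='y'
After 3 (j): row=1 col=1 char='i'
After 4 (gg): row=0 col=0 char='c'
After 5 (0): row=0 col=0 char='c'
After 6 (h): row=0 col=0 char='c'

Answer: 0,0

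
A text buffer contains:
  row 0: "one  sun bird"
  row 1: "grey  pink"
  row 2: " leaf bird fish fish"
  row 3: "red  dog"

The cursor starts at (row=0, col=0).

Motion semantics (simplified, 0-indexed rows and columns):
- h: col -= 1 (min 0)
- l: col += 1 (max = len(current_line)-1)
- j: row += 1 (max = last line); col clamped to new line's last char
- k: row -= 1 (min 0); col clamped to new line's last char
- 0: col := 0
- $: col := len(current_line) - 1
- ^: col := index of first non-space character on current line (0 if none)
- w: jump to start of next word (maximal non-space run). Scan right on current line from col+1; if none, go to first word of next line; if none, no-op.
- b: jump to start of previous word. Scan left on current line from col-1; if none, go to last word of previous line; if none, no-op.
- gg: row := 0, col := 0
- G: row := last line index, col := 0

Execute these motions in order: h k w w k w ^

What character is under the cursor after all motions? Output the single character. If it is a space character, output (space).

Answer: g

Derivation:
After 1 (h): row=0 col=0 char='o'
After 2 (k): row=0 col=0 char='o'
After 3 (w): row=0 col=5 char='s'
After 4 (w): row=0 col=9 char='b'
After 5 (k): row=0 col=9 char='b'
After 6 (w): row=1 col=0 char='g'
After 7 (^): row=1 col=0 char='g'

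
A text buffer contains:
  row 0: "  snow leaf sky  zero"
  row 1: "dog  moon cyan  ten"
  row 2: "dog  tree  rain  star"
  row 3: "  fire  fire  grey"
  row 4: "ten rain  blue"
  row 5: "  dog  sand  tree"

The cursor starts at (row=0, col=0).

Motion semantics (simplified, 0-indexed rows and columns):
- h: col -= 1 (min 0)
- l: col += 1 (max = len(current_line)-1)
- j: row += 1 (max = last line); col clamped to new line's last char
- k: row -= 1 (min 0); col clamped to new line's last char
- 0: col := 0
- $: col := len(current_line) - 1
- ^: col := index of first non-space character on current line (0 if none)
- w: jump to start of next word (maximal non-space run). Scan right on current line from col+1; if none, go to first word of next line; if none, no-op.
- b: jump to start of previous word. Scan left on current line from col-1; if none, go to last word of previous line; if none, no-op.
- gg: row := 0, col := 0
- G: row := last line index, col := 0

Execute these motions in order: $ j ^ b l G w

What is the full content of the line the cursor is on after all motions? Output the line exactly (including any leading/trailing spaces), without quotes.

Answer:   dog  sand  tree

Derivation:
After 1 ($): row=0 col=20 char='o'
After 2 (j): row=1 col=18 char='n'
After 3 (^): row=1 col=0 char='d'
After 4 (b): row=0 col=17 char='z'
After 5 (l): row=0 col=18 char='e'
After 6 (G): row=5 col=0 char='_'
After 7 (w): row=5 col=2 char='d'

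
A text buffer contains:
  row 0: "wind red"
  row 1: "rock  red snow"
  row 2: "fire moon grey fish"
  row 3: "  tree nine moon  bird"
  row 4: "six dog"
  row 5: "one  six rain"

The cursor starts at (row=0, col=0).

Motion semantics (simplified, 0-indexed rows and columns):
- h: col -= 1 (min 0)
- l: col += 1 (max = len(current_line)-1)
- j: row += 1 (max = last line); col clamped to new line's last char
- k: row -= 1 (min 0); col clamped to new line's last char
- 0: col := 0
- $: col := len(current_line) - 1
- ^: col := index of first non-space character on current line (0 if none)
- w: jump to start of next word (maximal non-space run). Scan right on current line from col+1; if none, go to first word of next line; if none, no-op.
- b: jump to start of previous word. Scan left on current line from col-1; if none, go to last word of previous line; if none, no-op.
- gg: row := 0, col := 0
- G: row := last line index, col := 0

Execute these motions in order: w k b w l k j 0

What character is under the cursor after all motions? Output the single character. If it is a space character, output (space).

Answer: r

Derivation:
After 1 (w): row=0 col=5 char='r'
After 2 (k): row=0 col=5 char='r'
After 3 (b): row=0 col=0 char='w'
After 4 (w): row=0 col=5 char='r'
After 5 (l): row=0 col=6 char='e'
After 6 (k): row=0 col=6 char='e'
After 7 (j): row=1 col=6 char='r'
After 8 (0): row=1 col=0 char='r'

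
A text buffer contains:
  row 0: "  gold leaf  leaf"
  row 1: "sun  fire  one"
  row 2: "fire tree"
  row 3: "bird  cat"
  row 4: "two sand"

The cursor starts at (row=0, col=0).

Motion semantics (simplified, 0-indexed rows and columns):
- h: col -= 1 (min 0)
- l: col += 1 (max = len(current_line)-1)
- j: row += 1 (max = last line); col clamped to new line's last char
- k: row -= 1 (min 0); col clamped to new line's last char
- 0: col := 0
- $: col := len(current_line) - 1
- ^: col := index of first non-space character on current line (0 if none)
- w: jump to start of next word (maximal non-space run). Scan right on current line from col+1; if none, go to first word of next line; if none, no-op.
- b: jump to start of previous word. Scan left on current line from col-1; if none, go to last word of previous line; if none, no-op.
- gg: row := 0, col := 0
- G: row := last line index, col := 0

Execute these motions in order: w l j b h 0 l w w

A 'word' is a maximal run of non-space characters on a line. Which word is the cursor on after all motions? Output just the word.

After 1 (w): row=0 col=2 char='g'
After 2 (l): row=0 col=3 char='o'
After 3 (j): row=1 col=3 char='_'
After 4 (b): row=1 col=0 char='s'
After 5 (h): row=1 col=0 char='s'
After 6 (0): row=1 col=0 char='s'
After 7 (l): row=1 col=1 char='u'
After 8 (w): row=1 col=5 char='f'
After 9 (w): row=1 col=11 char='o'

Answer: one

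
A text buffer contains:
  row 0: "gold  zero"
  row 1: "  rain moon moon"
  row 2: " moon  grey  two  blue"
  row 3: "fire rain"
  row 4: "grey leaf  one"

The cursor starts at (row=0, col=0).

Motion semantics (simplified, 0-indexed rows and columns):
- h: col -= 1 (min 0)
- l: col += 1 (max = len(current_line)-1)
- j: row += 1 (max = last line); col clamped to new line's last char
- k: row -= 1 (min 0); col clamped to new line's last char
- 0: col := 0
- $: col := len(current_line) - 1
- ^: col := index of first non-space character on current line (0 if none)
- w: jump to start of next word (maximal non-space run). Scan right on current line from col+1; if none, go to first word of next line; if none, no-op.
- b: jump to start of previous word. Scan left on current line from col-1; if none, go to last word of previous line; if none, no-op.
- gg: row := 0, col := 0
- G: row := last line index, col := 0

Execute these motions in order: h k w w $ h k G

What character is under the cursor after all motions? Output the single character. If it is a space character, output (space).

Answer: g

Derivation:
After 1 (h): row=0 col=0 char='g'
After 2 (k): row=0 col=0 char='g'
After 3 (w): row=0 col=6 char='z'
After 4 (w): row=1 col=2 char='r'
After 5 ($): row=1 col=15 char='n'
After 6 (h): row=1 col=14 char='o'
After 7 (k): row=0 col=9 char='o'
After 8 (G): row=4 col=0 char='g'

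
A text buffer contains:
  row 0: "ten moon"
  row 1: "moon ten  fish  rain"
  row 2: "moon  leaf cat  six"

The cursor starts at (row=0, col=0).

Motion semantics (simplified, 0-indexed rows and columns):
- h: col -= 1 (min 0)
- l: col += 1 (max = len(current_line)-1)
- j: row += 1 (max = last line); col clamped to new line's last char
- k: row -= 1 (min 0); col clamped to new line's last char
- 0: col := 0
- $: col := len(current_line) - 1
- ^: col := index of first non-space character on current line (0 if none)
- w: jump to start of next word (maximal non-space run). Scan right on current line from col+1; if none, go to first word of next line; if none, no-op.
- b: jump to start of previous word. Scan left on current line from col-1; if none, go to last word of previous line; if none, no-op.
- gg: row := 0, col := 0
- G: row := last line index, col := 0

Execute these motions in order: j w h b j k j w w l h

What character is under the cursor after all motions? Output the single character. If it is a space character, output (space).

After 1 (j): row=1 col=0 char='m'
After 2 (w): row=1 col=5 char='t'
After 3 (h): row=1 col=4 char='_'
After 4 (b): row=1 col=0 char='m'
After 5 (j): row=2 col=0 char='m'
After 6 (k): row=1 col=0 char='m'
After 7 (j): row=2 col=0 char='m'
After 8 (w): row=2 col=6 char='l'
After 9 (w): row=2 col=11 char='c'
After 10 (l): row=2 col=12 char='a'
After 11 (h): row=2 col=11 char='c'

Answer: c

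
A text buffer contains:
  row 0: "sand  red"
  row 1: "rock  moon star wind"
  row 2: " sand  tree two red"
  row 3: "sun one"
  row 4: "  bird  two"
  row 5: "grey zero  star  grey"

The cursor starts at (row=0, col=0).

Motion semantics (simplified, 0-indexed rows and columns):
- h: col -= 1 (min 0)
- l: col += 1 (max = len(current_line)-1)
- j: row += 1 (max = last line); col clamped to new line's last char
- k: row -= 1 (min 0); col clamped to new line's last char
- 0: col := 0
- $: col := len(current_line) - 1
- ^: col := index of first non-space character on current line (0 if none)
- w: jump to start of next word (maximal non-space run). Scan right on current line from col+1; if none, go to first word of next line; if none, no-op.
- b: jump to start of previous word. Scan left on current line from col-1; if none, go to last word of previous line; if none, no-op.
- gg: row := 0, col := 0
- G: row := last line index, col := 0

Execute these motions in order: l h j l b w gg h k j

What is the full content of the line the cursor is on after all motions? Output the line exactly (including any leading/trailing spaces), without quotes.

After 1 (l): row=0 col=1 char='a'
After 2 (h): row=0 col=0 char='s'
After 3 (j): row=1 col=0 char='r'
After 4 (l): row=1 col=1 char='o'
After 5 (b): row=1 col=0 char='r'
After 6 (w): row=1 col=6 char='m'
After 7 (gg): row=0 col=0 char='s'
After 8 (h): row=0 col=0 char='s'
After 9 (k): row=0 col=0 char='s'
After 10 (j): row=1 col=0 char='r'

Answer: rock  moon star wind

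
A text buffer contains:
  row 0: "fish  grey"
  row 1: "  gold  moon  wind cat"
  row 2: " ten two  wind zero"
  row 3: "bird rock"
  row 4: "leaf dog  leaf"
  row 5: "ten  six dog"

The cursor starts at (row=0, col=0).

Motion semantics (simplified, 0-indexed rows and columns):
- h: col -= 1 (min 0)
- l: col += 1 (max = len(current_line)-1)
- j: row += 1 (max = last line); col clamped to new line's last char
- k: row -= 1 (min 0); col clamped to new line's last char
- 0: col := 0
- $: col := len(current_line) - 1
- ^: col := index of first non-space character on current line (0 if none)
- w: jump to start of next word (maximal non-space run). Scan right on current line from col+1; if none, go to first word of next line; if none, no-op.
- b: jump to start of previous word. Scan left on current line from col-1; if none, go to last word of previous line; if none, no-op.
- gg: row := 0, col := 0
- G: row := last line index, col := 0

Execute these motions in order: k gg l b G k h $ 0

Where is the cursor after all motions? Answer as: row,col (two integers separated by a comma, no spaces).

Answer: 4,0

Derivation:
After 1 (k): row=0 col=0 char='f'
After 2 (gg): row=0 col=0 char='f'
After 3 (l): row=0 col=1 char='i'
After 4 (b): row=0 col=0 char='f'
After 5 (G): row=5 col=0 char='t'
After 6 (k): row=4 col=0 char='l'
After 7 (h): row=4 col=0 char='l'
After 8 ($): row=4 col=13 char='f'
After 9 (0): row=4 col=0 char='l'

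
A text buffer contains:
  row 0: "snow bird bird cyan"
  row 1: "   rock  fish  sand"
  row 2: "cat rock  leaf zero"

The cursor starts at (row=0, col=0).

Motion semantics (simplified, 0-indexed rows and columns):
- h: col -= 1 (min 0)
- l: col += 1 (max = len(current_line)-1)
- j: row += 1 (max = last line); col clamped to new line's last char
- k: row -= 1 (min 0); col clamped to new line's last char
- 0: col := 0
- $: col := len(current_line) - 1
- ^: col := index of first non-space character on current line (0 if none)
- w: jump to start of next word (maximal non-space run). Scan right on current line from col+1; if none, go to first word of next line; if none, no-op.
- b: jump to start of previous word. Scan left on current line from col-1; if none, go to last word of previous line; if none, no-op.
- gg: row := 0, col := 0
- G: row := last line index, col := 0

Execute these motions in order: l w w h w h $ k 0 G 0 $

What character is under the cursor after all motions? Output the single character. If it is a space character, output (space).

After 1 (l): row=0 col=1 char='n'
After 2 (w): row=0 col=5 char='b'
After 3 (w): row=0 col=10 char='b'
After 4 (h): row=0 col=9 char='_'
After 5 (w): row=0 col=10 char='b'
After 6 (h): row=0 col=9 char='_'
After 7 ($): row=0 col=18 char='n'
After 8 (k): row=0 col=18 char='n'
After 9 (0): row=0 col=0 char='s'
After 10 (G): row=2 col=0 char='c'
After 11 (0): row=2 col=0 char='c'
After 12 ($): row=2 col=18 char='o'

Answer: o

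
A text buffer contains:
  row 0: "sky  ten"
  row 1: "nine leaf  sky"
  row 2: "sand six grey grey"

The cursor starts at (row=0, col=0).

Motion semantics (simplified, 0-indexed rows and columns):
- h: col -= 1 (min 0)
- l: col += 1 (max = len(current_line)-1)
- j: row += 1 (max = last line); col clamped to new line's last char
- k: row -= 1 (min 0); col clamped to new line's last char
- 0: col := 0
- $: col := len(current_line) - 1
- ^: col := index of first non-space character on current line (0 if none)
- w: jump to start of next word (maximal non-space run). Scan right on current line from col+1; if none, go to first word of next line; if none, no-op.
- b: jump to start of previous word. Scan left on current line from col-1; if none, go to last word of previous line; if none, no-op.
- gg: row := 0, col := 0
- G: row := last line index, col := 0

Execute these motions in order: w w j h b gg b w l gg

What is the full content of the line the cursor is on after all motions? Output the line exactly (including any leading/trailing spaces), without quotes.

After 1 (w): row=0 col=5 char='t'
After 2 (w): row=1 col=0 char='n'
After 3 (j): row=2 col=0 char='s'
After 4 (h): row=2 col=0 char='s'
After 5 (b): row=1 col=11 char='s'
After 6 (gg): row=0 col=0 char='s'
After 7 (b): row=0 col=0 char='s'
After 8 (w): row=0 col=5 char='t'
After 9 (l): row=0 col=6 char='e'
After 10 (gg): row=0 col=0 char='s'

Answer: sky  ten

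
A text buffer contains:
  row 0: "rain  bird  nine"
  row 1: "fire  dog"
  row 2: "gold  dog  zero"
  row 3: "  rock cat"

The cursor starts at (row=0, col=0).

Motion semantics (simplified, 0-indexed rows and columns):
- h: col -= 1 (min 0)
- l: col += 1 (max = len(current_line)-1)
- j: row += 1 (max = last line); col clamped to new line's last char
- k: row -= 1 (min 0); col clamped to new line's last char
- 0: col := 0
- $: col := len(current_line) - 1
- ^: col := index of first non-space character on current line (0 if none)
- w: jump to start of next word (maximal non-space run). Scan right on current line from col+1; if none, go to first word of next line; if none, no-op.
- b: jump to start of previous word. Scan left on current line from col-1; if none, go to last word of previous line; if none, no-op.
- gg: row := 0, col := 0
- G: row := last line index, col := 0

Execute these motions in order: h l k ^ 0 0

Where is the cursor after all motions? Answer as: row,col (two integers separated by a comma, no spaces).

After 1 (h): row=0 col=0 char='r'
After 2 (l): row=0 col=1 char='a'
After 3 (k): row=0 col=1 char='a'
After 4 (^): row=0 col=0 char='r'
After 5 (0): row=0 col=0 char='r'
After 6 (0): row=0 col=0 char='r'

Answer: 0,0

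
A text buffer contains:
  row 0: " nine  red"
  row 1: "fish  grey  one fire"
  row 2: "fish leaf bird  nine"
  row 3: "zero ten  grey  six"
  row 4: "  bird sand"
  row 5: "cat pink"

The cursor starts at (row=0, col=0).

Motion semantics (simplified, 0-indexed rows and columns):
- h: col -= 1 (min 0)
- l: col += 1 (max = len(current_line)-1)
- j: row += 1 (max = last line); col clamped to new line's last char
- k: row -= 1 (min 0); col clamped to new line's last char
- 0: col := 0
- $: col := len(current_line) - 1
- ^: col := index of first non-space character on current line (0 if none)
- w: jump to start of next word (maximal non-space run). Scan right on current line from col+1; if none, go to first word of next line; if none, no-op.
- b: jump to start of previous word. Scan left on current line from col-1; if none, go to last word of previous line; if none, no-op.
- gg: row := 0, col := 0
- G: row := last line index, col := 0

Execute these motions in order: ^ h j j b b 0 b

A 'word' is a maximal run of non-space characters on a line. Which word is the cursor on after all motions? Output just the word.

Answer: red

Derivation:
After 1 (^): row=0 col=1 char='n'
After 2 (h): row=0 col=0 char='_'
After 3 (j): row=1 col=0 char='f'
After 4 (j): row=2 col=0 char='f'
After 5 (b): row=1 col=16 char='f'
After 6 (b): row=1 col=12 char='o'
After 7 (0): row=1 col=0 char='f'
After 8 (b): row=0 col=7 char='r'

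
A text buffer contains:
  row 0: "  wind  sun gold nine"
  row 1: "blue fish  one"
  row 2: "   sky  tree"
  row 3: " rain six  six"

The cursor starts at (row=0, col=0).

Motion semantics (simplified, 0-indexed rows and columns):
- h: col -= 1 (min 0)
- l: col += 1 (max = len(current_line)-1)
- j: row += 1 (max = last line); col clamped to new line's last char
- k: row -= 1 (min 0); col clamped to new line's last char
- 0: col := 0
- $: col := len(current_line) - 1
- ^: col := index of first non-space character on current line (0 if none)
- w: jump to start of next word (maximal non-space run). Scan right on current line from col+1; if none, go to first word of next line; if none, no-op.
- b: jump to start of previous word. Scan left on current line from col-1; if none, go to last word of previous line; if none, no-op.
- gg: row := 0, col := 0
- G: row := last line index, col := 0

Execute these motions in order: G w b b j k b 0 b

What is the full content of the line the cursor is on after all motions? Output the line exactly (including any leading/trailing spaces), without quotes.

After 1 (G): row=3 col=0 char='_'
After 2 (w): row=3 col=1 char='r'
After 3 (b): row=2 col=8 char='t'
After 4 (b): row=2 col=3 char='s'
After 5 (j): row=3 col=3 char='i'
After 6 (k): row=2 col=3 char='s'
After 7 (b): row=1 col=11 char='o'
After 8 (0): row=1 col=0 char='b'
After 9 (b): row=0 col=17 char='n'

Answer:   wind  sun gold nine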